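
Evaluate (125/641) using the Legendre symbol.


p = 641 is prime, so compute (125/641) with the reciprocity algorithm (Jacobi-symbol steps: pull out 2s via (2/n), flip via reciprocity, reduce):
  reciprocity: (125/641) -> +(641/125)
  reduce: (16/125)
  pull out 2: (2/125) = -1  (since 125 mod 8 = 5)
  pull out 2: (2/125) = -1  (since 125 mod 8 = 5)
  pull out 2: (2/125) = -1  (since 125 mod 8 = 5)
  pull out 2: (2/125) = -1  (since 125 mod 8 = 5)
  (1/125) = 1
Product of signs = 1
(125/641) = 1

1


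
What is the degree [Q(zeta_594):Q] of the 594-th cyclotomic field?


The degree equals Euler's totient phi(594).
594 = 2 * 3^3 * 11
phi(594) = 180

180


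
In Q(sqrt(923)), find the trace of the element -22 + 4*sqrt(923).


Tr(a + b*sqrt(d)) = (a + b*sqrt(d)) + (a - b*sqrt(d)) = 2a
= 2 * (-22)
= -44

-44


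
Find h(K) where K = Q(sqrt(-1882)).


K = Q(sqrt(-1882)). d mod 4 = 2, so D = disc(K) = 4d = -7528
h(K) equals the number of primitive reduced positive-definite forms (a, b, c) = a*x^2 + b*x*y + c*y^2 with b^2 - 4ac = D,
where reduced means |b| <= a <= c, with b >= 0 whenever |b| = a or a = c, and primitive means gcd(a, b, c) = 1.
Reduced forces 3a^2 <= |D| = 7528, so 1 <= a <= 50; b must have the parity of D, and c = (b^2 - D)/(4a) must be an integer >= a.
Enumerate a = 1..50, b in [-a, a]:
  a=1: (1, 0, 1882)  [1]
  a=2: (2, 0, 941)  [1]
  a=3..6: none
  a=7: (7, -2, 269), (7, 2, 269)  [2]
  a=8..12: none
  a=13: (13, -8, 146), (13, 8, 146)  [2]
  a=14: (14, -12, 137), (14, 12, 137)  [2]
  a=15..22: none
  a=23: (23, -4, 82), (23, 4, 82)  [2]
  a=24..25: none
  a=26: (26, -8, 73), (26, 8, 73)  [2]
  a=27..30: none
  a=31: (31, -6, 61), (31, 6, 61)  [2]
  a=32..40: none
  a=41: (41, -4, 46), (41, 4, 46)  [2]
  a=42: none
  a=43: (43, -30, 49), (43, 30, 49)  [2]
  a=44..50: none
Total reduced forms: 1 + 1 + 2 + 2 + 2 + 2 + 2 + 2 + 2 + 2 = 18
h = 18

18


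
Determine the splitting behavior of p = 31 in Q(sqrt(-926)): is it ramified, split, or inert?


K = Q(sqrt(-926)). Since d mod 4 = 2, disc(K) = -3704.
Check p | disc: -3704 mod 31 = 16.
p does not divide disc. Compute Legendre symbol (d/p):
4^((31-1)/2) mod 31 = 1
(d/p) = 1, so p splits: (p) = P*P' with e=1, f=1, g=2.
Therefore p is split.

split


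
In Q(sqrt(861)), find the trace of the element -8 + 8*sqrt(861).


Tr(a + b*sqrt(d)) = (a + b*sqrt(d)) + (a - b*sqrt(d)) = 2a
= 2 * (-8)
= -16

-16


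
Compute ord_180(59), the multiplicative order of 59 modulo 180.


We want ord_180(59), the smallest k >= 1 with 59^k = 1 mod 180.
n = 180 = 2^2 * 3^2 * 5, phi(180) = 48; the order divides phi(n).
Divisors of 48: 1, 2, 3, 4, 6, 8, 12, 16, 24, 48
Repeated squaring mod 180: 59^1 = 59, 59^2 = 61, 59^4 = 121, 59^8 = 61, 59^16 = 121, 59^32 = 61
Test divisors in increasing order:
  k=1: 59^1 = 59 mod 180
  k=2: 59^2 = 61 mod 180
  k=3: 59^3 = 61 * 59 = 179 mod 180
  k=4: 59^4 = 121 mod 180
  k=6: 59^6 = 121 * 61 = 1 mod 180  <- first divisor giving 1
Order = 6

6


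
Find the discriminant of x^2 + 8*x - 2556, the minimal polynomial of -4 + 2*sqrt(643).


The element -4 + 2*sqrt(643) has minimal polynomial:
x^2 + 8*x - 2556
Discriminant = (8)^2 - 4*(-2556)
= 64 + 10224
= 10288

10288


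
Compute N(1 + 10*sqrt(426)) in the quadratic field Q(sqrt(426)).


N(a + b*sqrt(d)) = a^2 - d*b^2
= (1)^2 - (426)*(10)^2
= 1 - 42600
= -42599

-42599


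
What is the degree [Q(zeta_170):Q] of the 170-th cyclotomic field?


The degree equals Euler's totient phi(170).
170 = 2 * 5 * 17
phi(170) = 64

64


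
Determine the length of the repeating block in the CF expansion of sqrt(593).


Run the CF algorithm for sqrt(593).
a_0 = floor(sqrt(593)) = 24; set m_0=0, q_0=1.
Recurrence: m' = q*a - m,  q' = (d - m'^2)/q,  a' = floor((a_0 + m')/q').
  step 1: m=24, q=17, a=2
  step 2: m=10, q=29, a=1
  step 3: m=19, q=8, a=5
  step 4: m=21, q=19, a=2
  step 5: m=17, q=16, a=2
  step 6: m=15, q=23, a=1
  step 7: m=8, q=23, a=1
  step 8: m=15, q=16, a=2
  step 9: m=17, q=19, a=2
  step 10: m=21, q=8, a=5
  step 11: m=19, q=29, a=1
  step 12: m=10, q=17, a=2
  step 13: m=24, q=1, a=48
a_13 = 2*a_0 = 48, so the period closes here.
sqrt(593) = [24; 2, 1, 5, 2, 2, 1, 1, 2, 2, 5, 1, 2, 48]
Period length = 13

13


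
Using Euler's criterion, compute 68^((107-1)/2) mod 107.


p = 107 is prime and the exponent is (p-1)/2 = 53, so by Euler's criterion 68^53 = (68/107) = +1 or -1 mod 107.
Compute by square-and-multiply:
  53 = 32 + 16 + 4 + 1 (binary 110101)
  Repeated squaring mod 107: 68^1 = 68, 68^2 = 23, 68^4 = 101, 68^8 = 36, 68^16 = 12, 68^32 = 37
  68^53 = 68^32 * 68^16 * 68^4 * 68^1 = 37 * 12 * 101 * 68 mod 107
    37 * 12 = 444 = 16 mod 107
    16 * 101 = 1616 = 11 mod 107
    11 * 68 = 748 = 106 mod 107
  68^53 = 106 mod 107
Result 106 = p - 1 = -1 mod 107: 68 is a quadratic non-residue mod 107. As a residue in [0, p-1] the value is 106.
68^53 mod 107 = 106

106


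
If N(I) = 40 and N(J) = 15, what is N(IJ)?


N(IJ) = N(I) * N(J)
= 40 * 15
= 600

600


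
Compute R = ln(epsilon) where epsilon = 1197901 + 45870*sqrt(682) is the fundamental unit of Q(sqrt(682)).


epsilon = 1197901 + 45870*sqrt(682)
= 2.3958e+06
R = ln(2.3958e+06)
= 14.6892

14.6892


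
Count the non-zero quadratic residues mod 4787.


For prime p, the number of non-zero quadratic residues is (p-1)/2.
= (4787-1)/2
= 2393

2393


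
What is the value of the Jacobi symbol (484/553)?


Compute (484/553) via quadratic reciprocity:
  pull out 2: (2/553) = +1  (since 553 mod 8 = 1)
  pull out 2: (2/553) = +1  (since 553 mod 8 = 1)
  reciprocity: (121/553) -> +(553/121)
  reduce: (69/121)
  reciprocity: (69/121) -> +(121/69)
  reduce: (52/69)
  pull out 2: (2/69) = -1  (since 69 mod 8 = 5)
  pull out 2: (2/69) = -1  (since 69 mod 8 = 5)
  reciprocity: (13/69) -> +(69/13)
  reduce: (4/13)
  pull out 2: (2/13) = -1  (since 13 mod 8 = 5)
  pull out 2: (2/13) = -1  (since 13 mod 8 = 5)
  (1/13) = 1
Product of signs = 1

1


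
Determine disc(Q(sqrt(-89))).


For K = Q(sqrt(d)) with d squarefree: disc(K) = d if d = 1 mod 4, and disc(K) = 4d if d = 2 or 3 mod 4.
Here d = -89, and d mod 4 = 3.
d = 3 mod 4, not 1 (O_K = Z[sqrt(d)]), so disc(K) = 4d = 4 * (-89) = -356

-356


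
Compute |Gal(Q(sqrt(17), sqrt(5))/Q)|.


The 2 square roots of distinct primes are multiplicatively independent over Q,
so [K:Q] = 2^2 and Gal(K/Q) is isomorphic to (Z/2Z)^2.
|Gal| = 2^2 = 4

4


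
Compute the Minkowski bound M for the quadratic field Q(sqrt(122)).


d = 122, d mod 4 = 2, so disc(K) = 4d = 488; |disc(K)| = 488
Real quadratic field, so n = 2, s = r2 = 0, r1 = 2
M = (n!/n^n) * (4/pi)^s * sqrt(|disc(K)|) = (2!/2^2) * (4/pi)^0 * sqrt(488)
= 0.5 * 1.000000 * 22.090722
= 11.0454

11.0454


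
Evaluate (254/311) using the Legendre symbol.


p = 311 is prime, so compute (254/311) with the reciprocity algorithm (Jacobi-symbol steps: pull out 2s via (2/n), flip via reciprocity, reduce):
  pull out 2: (2/311) = +1  (since 311 mod 8 = 7)
  reciprocity: (127/311) -> -(311/127)
  reduce: (57/127)
  reciprocity: (57/127) -> +(127/57)
  reduce: (13/57)
  reciprocity: (13/57) -> +(57/13)
  reduce: (5/13)
  reciprocity: (5/13) -> +(13/5)
  reduce: (3/5)
  reciprocity: (3/5) -> +(5/3)
  reduce: (2/3)
  pull out 2: (2/3) = -1  (since 3 mod 8 = 3)
  (1/3) = 1
Product of signs = 1
(254/311) = 1

1


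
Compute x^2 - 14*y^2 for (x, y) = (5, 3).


x^2 - d*y^2
= 5^2 - 14*3^2
= 25 - 126
= -101

-101


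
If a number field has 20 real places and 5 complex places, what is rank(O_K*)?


By Dirichlet's unit theorem:
rank = r1 + r2 - 1
= 20 + 5 - 1
= 24

24


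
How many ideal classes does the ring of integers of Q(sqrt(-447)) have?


K = Q(sqrt(-447)). d mod 4 = 1, so D = disc(K) = d = -447
h(K) equals the number of primitive reduced positive-definite forms (a, b, c) = a*x^2 + b*x*y + c*y^2 with b^2 - 4ac = D,
where reduced means |b| <= a <= c, with b >= 0 whenever |b| = a or a = c, and primitive means gcd(a, b, c) = 1.
Reduced forces 3a^2 <= |D| = 447, so 1 <= a <= 12; b must have the parity of D, and c = (b^2 - D)/(4a) must be an integer >= a.
Enumerate a = 1..12, b in [-a, a]:
  a=1: (1, 1, 112)  [1]
  a=2: (2, -1, 56), (2, 1, 56)  [2]
  a=3: (3, 3, 38)  [1]
  a=4: (4, -1, 28), (4, 1, 28)  [2]
  a=5: none
  a=6: (6, -3, 19), (6, 3, 19)  [2]
  a=7: (7, -1, 16), (7, 1, 16)  [2]
  a=8: (8, -1, 14), (8, 1, 14)  [2]
  a=9..10: none
  a=11: (11, -9, 12), (11, 9, 12)  [2]
  a=12: none
Total reduced forms: 1 + 2 + 1 + 2 + 2 + 2 + 2 + 2 = 14
h = 14

14


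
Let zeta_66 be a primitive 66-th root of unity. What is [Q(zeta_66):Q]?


The degree equals Euler's totient phi(66).
66 = 2 * 3 * 11
phi(66) = 20

20


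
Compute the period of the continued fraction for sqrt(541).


Run the CF algorithm for sqrt(541).
a_0 = floor(sqrt(541)) = 23; set m_0=0, q_0=1.
Recurrence: m' = q*a - m,  q' = (d - m'^2)/q,  a' = floor((a_0 + m')/q').
  step 1: m=23, q=12, a=3
  step 2: m=13, q=31, a=1
  step 3: m=18, q=7, a=5
  step 4: m=17, q=36, a=1
  step 5: m=19, q=5, a=8
  step 6: m=21, q=20, a=2
  step 7: m=19, q=9, a=4
  step 8: m=17, q=28, a=1
  step 9: m=11, q=15, a=2
  step 10: m=19, q=12, a=3
  step 11: m=17, q=21, a=1
  step 12: m=4, q=25, a=1
  step 13: m=21, q=4, a=11
  step 14: m=23, q=3, a=15
  step 15: m=22, q=19, a=2
  step 16: m=16, q=15, a=2
  step 17: m=14, q=23, a=1
  step 18: m=9, q=20, a=1
  step 19: m=11, q=21, a=1
  step 20: m=10, q=21, a=1
  step 21: m=11, q=20, a=1
  step 22: m=9, q=23, a=1
  step 23: m=14, q=15, a=2
  step 24: m=16, q=19, a=2
  step 25: m=22, q=3, a=15
  step 26: m=23, q=4, a=11
  step 27: m=21, q=25, a=1
  step 28: m=4, q=21, a=1
  step 29: m=17, q=12, a=3
  step 30: m=19, q=15, a=2
  step 31: m=11, q=28, a=1
  step 32: m=17, q=9, a=4
  step 33: m=19, q=20, a=2
  step 34: m=21, q=5, a=8
  step 35: m=19, q=36, a=1
  step 36: m=17, q=7, a=5
  step 37: m=18, q=31, a=1
  step 38: m=13, q=12, a=3
  step 39: m=23, q=1, a=46
a_39 = 2*a_0 = 46, so the period closes here.
sqrt(541) = [23; 3, 1, 5, 1, 8, 2, 4, 1, 2, 3, 1, 1, 11, 15, 2, 2, 1, 1, 1, 1, 1, 1, 2, 2, 15, 11, 1, 1, 3, 2, 1, 4, 2, 8, 1, 5, 1, 3, 46]
Period length = 39

39


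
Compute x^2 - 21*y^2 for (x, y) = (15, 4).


x^2 - d*y^2
= 15^2 - 21*4^2
= 225 - 336
= -111

-111


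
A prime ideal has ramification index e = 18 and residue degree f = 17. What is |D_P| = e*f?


|D_P| = e * f
= 18 * 17
= 306

306


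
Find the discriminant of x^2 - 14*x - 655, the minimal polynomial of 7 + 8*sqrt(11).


The element 7 + 8*sqrt(11) has minimal polynomial:
x^2 - 14*x - 655
Discriminant = (-14)^2 - 4*(-655)
= 196 + 2620
= 2816

2816


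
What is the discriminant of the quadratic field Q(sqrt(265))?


For K = Q(sqrt(d)) with d squarefree: disc(K) = d if d = 1 mod 4, and disc(K) = 4d if d = 2 or 3 mod 4.
Here d = 265, and d mod 4 = 1.
d = 1 mod 4 (O_K = Z[(1+sqrt(d))/2]), so disc(K) = d = 265

265


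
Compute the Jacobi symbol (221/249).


Compute (221/249) via quadratic reciprocity:
  reciprocity: (221/249) -> +(249/221)
  reduce: (28/221)
  pull out 2: (2/221) = -1  (since 221 mod 8 = 5)
  pull out 2: (2/221) = -1  (since 221 mod 8 = 5)
  reciprocity: (7/221) -> +(221/7)
  reduce: (4/7)
  pull out 2: (2/7) = +1  (since 7 mod 8 = 7)
  pull out 2: (2/7) = +1  (since 7 mod 8 = 7)
  (1/7) = 1
Product of signs = 1

1


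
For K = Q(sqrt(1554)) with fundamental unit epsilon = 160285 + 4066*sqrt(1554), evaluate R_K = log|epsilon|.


epsilon = 160285 + 4066*sqrt(1554)
= 320570.0000
R = ln(320570.0000)
= 12.6779

12.6779


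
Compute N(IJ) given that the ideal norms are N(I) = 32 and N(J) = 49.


N(IJ) = N(I) * N(J)
= 32 * 49
= 1568

1568


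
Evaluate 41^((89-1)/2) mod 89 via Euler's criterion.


p = 89 is prime and the exponent is (p-1)/2 = 44, so by Euler's criterion 41^44 = (41/89) = +1 or -1 mod 89.
Compute by square-and-multiply:
  44 = 32 + 8 + 4 (binary 101100)
  Repeated squaring mod 89: 41^1 = 41, 41^2 = 79, 41^4 = 11, 41^8 = 32, 41^16 = 45, 41^32 = 67
  41^44 = 41^32 * 41^8 * 41^4 = 67 * 32 * 11 mod 89
    67 * 32 = 2144 = 8 mod 89
    8 * 11 = 88 = 88 mod 89
  41^44 = 88 mod 89
Result 88 = p - 1 = -1 mod 89: 41 is a quadratic non-residue mod 89. As a residue in [0, p-1] the value is 88.
41^44 mod 89 = 88

88


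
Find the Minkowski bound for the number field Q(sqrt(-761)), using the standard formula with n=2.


d = -761, d mod 4 = 3, so disc(K) = 4d = -3044; |disc(K)| = 3044
Imaginary quadratic field, so n = 2, s = r2 = 1, r1 = 0
M = (n!/n^n) * (4/pi)^s * sqrt(|disc(K)|) = (2!/2^2) * (4/pi)^1 * sqrt(3044)
= 0.5 * 1.273240 * 55.172457
= 35.1239

35.1239


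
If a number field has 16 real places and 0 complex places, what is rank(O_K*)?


By Dirichlet's unit theorem:
rank = r1 + r2 - 1
= 16 + 0 - 1
= 15

15


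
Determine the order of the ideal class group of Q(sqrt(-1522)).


K = Q(sqrt(-1522)). d mod 4 = 2, so D = disc(K) = 4d = -6088
h(K) equals the number of primitive reduced positive-definite forms (a, b, c) = a*x^2 + b*x*y + c*y^2 with b^2 - 4ac = D,
where reduced means |b| <= a <= c, with b >= 0 whenever |b| = a or a = c, and primitive means gcd(a, b, c) = 1.
Reduced forces 3a^2 <= |D| = 6088, so 1 <= a <= 45; b must have the parity of D, and c = (b^2 - D)/(4a) must be an integer >= a.
Enumerate a = 1..45, b in [-a, a]:
  a=1: (1, 0, 1522)  [1]
  a=2: (2, 0, 761)  [1]
  a=3..6: none
  a=7: (7, -4, 218), (7, 4, 218)  [2]
  a=8..12: none
  a=13: (13, -10, 119), (13, 10, 119)  [2]
  a=14: (14, -4, 109), (14, 4, 109)  [2]
  a=15..16: none
  a=17: (17, -10, 91), (17, 10, 91)  [2]
  a=18: none
  a=19: (19, -12, 82), (19, 12, 82)  [2]
  a=20..25: none
  a=26: (26, -16, 61), (26, 16, 61)  [2]
  a=27..30: none
  a=31: (31, -22, 53), (31, 22, 53)  [2]
  a=32..33: none
  a=34: (34, -24, 49), (34, 24, 49)  [2]
  a=35..37: none
  a=38: (38, -12, 41), (38, 12, 41)  [2]
  a=39..45: none
Total reduced forms: 1 + 1 + 2 + 2 + 2 + 2 + 2 + 2 + 2 + 2 + 2 = 20
h = 20

20


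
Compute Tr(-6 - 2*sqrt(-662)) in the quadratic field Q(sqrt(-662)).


Tr(a + b*sqrt(d)) = (a + b*sqrt(d)) + (a - b*sqrt(d)) = 2a
= 2 * (-6)
= -12

-12


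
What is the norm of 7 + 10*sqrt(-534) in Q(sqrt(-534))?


N(a + b*sqrt(d)) = a^2 - d*b^2
= (7)^2 - (-534)*(10)^2
= 49 + 53400
= 53449

53449


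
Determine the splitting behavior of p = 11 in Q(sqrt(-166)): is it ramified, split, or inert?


K = Q(sqrt(-166)). Since d mod 4 = 2, disc(K) = -664.
Check p | disc: -664 mod 11 = 7.
p does not divide disc. Compute Legendre symbol (d/p):
10^((11-1)/2) mod 11 = -1
(d/p) = -1, so p is inert: (p) stays prime with e=1, f=2, g=1.
Therefore p is inert.

inert


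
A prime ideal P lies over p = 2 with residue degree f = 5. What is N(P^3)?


N(P^a) = p^(a*f)
= 2^(3*5)
= 2^15
= 32768

32768


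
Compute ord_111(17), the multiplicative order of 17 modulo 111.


We want ord_111(17), the smallest k >= 1 with 17^k = 1 mod 111.
n = 111 = 3 * 37, phi(111) = 72; the order divides phi(n).
Divisors of 72: 1, 2, 3, 4, 6, 8, 9, 12, 18, 24, 36, 72
Repeated squaring mod 111: 17^1 = 17, 17^2 = 67, 17^4 = 49, 17^8 = 70, 17^16 = 16, 17^32 = 34, 17^64 = 46
Test divisors in increasing order:
  k=1: 17^1 = 17 mod 111
  k=2: 17^2 = 67 mod 111
  k=3: 17^3 = 67 * 17 = 29 mod 111
  k=4: 17^4 = 49 mod 111
  k=6: 17^6 = 49 * 67 = 64 mod 111
  k=8: 17^8 = 70 mod 111
  k=9: 17^9 = 70 * 17 = 80 mod 111
  k=12: 17^12 = 70 * 49 = 100 mod 111
  k=18: 17^18 = 16 * 67 = 73 mod 111
  k=24: 17^24 = 16 * 70 = 10 mod 111
  k=36: 17^36 = 34 * 49 = 1 mod 111  <- first divisor giving 1
Order = 36

36


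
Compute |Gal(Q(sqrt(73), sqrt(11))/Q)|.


The 2 square roots of distinct primes are multiplicatively independent over Q,
so [K:Q] = 2^2 and Gal(K/Q) is isomorphic to (Z/2Z)^2.
|Gal| = 2^2 = 4

4


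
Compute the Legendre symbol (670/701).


p = 701 is prime, so compute (670/701) with the reciprocity algorithm (Jacobi-symbol steps: pull out 2s via (2/n), flip via reciprocity, reduce):
  pull out 2: (2/701) = -1  (since 701 mod 8 = 5)
  reciprocity: (335/701) -> +(701/335)
  reduce: (31/335)
  reciprocity: (31/335) -> -(335/31)
  reduce: (25/31)
  reciprocity: (25/31) -> +(31/25)
  reduce: (6/25)
  pull out 2: (2/25) = +1  (since 25 mod 8 = 1)
  reciprocity: (3/25) -> +(25/3)
  reduce: (1/3)
  (1/3) = 1
Product of signs = 1
(670/701) = 1

1


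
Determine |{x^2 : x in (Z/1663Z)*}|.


For prime p, the number of non-zero quadratic residues is (p-1)/2.
= (1663-1)/2
= 831

831


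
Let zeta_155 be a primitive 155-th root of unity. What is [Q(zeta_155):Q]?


The degree equals Euler's totient phi(155).
155 = 5 * 31
phi(155) = 120

120


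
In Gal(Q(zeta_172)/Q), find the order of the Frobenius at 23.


The Frobenius at p in Gal(Q(zeta_n)/Q) = (Z/nZ)* is the class of p, so its order is ord_172(23), the smallest k >= 1 with 23^k = 1 mod 172.
n = 172 = 2^2 * 43, phi(172) = 84; the order divides phi(n).
Divisors of 84: 1, 2, 3, 4, 6, 7, 12, 14, 21, 28, 42, 84
Repeated squaring mod 172: 23^1 = 23, 23^2 = 13, 23^4 = 169, 23^8 = 9, 23^16 = 81, 23^32 = 25, 23^64 = 109
Test divisors in increasing order:
  k=1: 23^1 = 23 mod 172
  k=2: 23^2 = 13 mod 172
  k=3: 23^3 = 13 * 23 = 127 mod 172
  k=4: 23^4 = 169 mod 172
  k=6: 23^6 = 169 * 13 = 133 mod 172
  k=7: 23^7 = 169 * 13 * 23 = 135 mod 172
  k=12: 23^12 = 9 * 169 = 145 mod 172
  k=14: 23^14 = 9 * 169 * 13 = 165 mod 172
  k=21: 23^21 = 81 * 169 * 23 = 87 mod 172
  k=28: 23^28 = 81 * 9 * 169 = 49 mod 172
  k=42: 23^42 = 25 * 9 * 13 = 1 mod 172  <- first divisor giving 1
Order = 42

42


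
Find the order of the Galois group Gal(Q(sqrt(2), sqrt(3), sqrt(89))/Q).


The 3 square roots of distinct primes are multiplicatively independent over Q,
so [K:Q] = 2^3 and Gal(K/Q) is isomorphic to (Z/2Z)^3.
|Gal| = 2^3 = 8

8


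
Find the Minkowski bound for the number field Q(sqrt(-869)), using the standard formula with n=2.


d = -869, d mod 4 = 3, so disc(K) = 4d = -3476; |disc(K)| = 3476
Imaginary quadratic field, so n = 2, s = r2 = 1, r1 = 0
M = (n!/n^n) * (4/pi)^s * sqrt(|disc(K)|) = (2!/2^2) * (4/pi)^1 * sqrt(3476)
= 0.5 * 1.273240 * 58.957612
= 37.5336

37.5336


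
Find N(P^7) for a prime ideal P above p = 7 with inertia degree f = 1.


N(P^a) = p^(a*f)
= 7^(7*1)
= 7^7
= 823543

823543


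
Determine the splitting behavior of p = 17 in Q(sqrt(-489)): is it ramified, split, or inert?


K = Q(sqrt(-489)). Since d mod 4 = 3, disc(K) = -1956.
Check p | disc: -1956 mod 17 = 16.
p does not divide disc. Compute Legendre symbol (d/p):
4^((17-1)/2) mod 17 = 1
(d/p) = 1, so p splits: (p) = P*P' with e=1, f=1, g=2.
Therefore p is split.

split


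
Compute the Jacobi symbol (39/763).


Compute (39/763) via quadratic reciprocity:
  reciprocity: (39/763) -> -(763/39)
  reduce: (22/39)
  pull out 2: (2/39) = +1  (since 39 mod 8 = 7)
  reciprocity: (11/39) -> -(39/11)
  reduce: (6/11)
  pull out 2: (2/11) = -1  (since 11 mod 8 = 3)
  reciprocity: (3/11) -> -(11/3)
  reduce: (2/3)
  pull out 2: (2/3) = -1  (since 3 mod 8 = 3)
  (1/3) = 1
Product of signs = -1

-1


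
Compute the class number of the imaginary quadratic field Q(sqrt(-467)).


K = Q(sqrt(-467)). d mod 4 = 1, so D = disc(K) = d = -467
h(K) equals the number of primitive reduced positive-definite forms (a, b, c) = a*x^2 + b*x*y + c*y^2 with b^2 - 4ac = D,
where reduced means |b| <= a <= c, with b >= 0 whenever |b| = a or a = c, and primitive means gcd(a, b, c) = 1.
Reduced forces 3a^2 <= |D| = 467, so 1 <= a <= 12; b must have the parity of D, and c = (b^2 - D)/(4a) must be an integer >= a.
Enumerate a = 1..12, b in [-a, a]:
  a=1: (1, 1, 117)  [1]
  a=2: none
  a=3: (3, -1, 39), (3, 1, 39)  [2]
  a=4..6: none
  a=7: (7, -3, 17), (7, 3, 17)  [2]
  a=8: none
  a=9: (9, -1, 13), (9, 1, 13)  [2]
  a=10..12: none
Total reduced forms: 1 + 2 + 2 + 2 = 7
h = 7

7


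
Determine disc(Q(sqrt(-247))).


For K = Q(sqrt(d)) with d squarefree: disc(K) = d if d = 1 mod 4, and disc(K) = 4d if d = 2 or 3 mod 4.
Here d = -247, and d mod 4 = 1.
d = 1 mod 4 (O_K = Z[(1+sqrt(d))/2]), so disc(K) = d = -247

-247


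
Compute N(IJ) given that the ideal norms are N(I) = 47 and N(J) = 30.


N(IJ) = N(I) * N(J)
= 47 * 30
= 1410

1410


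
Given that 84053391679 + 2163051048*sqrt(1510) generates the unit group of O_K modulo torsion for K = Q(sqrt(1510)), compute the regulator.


epsilon = 84053391679 + 2163051048*sqrt(1510)
= 1.6811e+11
R = ln(1.6811e+11)
= 25.8479

25.8479


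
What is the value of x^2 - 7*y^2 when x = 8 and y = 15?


x^2 - d*y^2
= 8^2 - 7*15^2
= 64 - 1575
= -1511

-1511


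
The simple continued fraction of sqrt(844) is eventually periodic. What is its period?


Run the CF algorithm for sqrt(844).
a_0 = floor(sqrt(844)) = 29; set m_0=0, q_0=1.
Recurrence: m' = q*a - m,  q' = (d - m'^2)/q,  a' = floor((a_0 + m')/q').
  step 1: m=29, q=3, a=19
  step 2: m=28, q=20, a=2
  step 3: m=12, q=35, a=1
  step 4: m=23, q=9, a=5
  step 5: m=22, q=40, a=1
  step 6: m=18, q=13, a=3
  step 7: m=21, q=31, a=1
  step 8: m=10, q=24, a=1
  step 9: m=14, q=27, a=1
  step 10: m=13, q=25, a=1
  step 11: m=12, q=28, a=1
  step 12: m=16, q=21, a=2
  step 13: m=26, q=8, a=6
  step 14: m=22, q=45, a=1
  step 15: m=23, q=7, a=7
  step 16: m=26, q=24, a=2
  step 17: m=22, q=15, a=3
  step 18: m=23, q=21, a=2
  step 19: m=19, q=23, a=2
  step 20: m=27, q=5, a=11
  step 21: m=28, q=12, a=4
  step 22: m=20, q=37, a=1
  step 23: m=17, q=15, a=3
  step 24: m=28, q=4, a=14
  step 25: m=28, q=15, a=3
  step 26: m=17, q=37, a=1
  step 27: m=20, q=12, a=4
  step 28: m=28, q=5, a=11
  step 29: m=27, q=23, a=2
  step 30: m=19, q=21, a=2
  step 31: m=23, q=15, a=3
  step 32: m=22, q=24, a=2
  step 33: m=26, q=7, a=7
  step 34: m=23, q=45, a=1
  step 35: m=22, q=8, a=6
  step 36: m=26, q=21, a=2
  step 37: m=16, q=28, a=1
  step 38: m=12, q=25, a=1
  step 39: m=13, q=27, a=1
  step 40: m=14, q=24, a=1
  step 41: m=10, q=31, a=1
  step 42: m=21, q=13, a=3
  step 43: m=18, q=40, a=1
  step 44: m=22, q=9, a=5
  step 45: m=23, q=35, a=1
  step 46: m=12, q=20, a=2
  step 47: m=28, q=3, a=19
  step 48: m=29, q=1, a=58
a_48 = 2*a_0 = 58, so the period closes here.
sqrt(844) = [29; 19, 2, 1, 5, 1, 3, 1, 1, 1, 1, 1, 2, 6, 1, 7, 2, 3, 2, 2, 11, 4, 1, 3, 14, 3, 1, 4, 11, 2, 2, 3, 2, 7, 1, 6, 2, 1, 1, 1, 1, 1, 3, 1, 5, 1, 2, 19, 58]
Period length = 48

48


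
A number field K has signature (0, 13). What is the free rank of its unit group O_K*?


By Dirichlet's unit theorem:
rank = r1 + r2 - 1
= 0 + 13 - 1
= 12

12


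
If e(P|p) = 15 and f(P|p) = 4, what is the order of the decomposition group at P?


|D_P| = e * f
= 15 * 4
= 60

60


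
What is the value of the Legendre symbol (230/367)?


p = 367 is prime, so compute (230/367) with the reciprocity algorithm (Jacobi-symbol steps: pull out 2s via (2/n), flip via reciprocity, reduce):
  pull out 2: (2/367) = +1  (since 367 mod 8 = 7)
  reciprocity: (115/367) -> -(367/115)
  reduce: (22/115)
  pull out 2: (2/115) = -1  (since 115 mod 8 = 3)
  reciprocity: (11/115) -> -(115/11)
  reduce: (5/11)
  reciprocity: (5/11) -> +(11/5)
  reduce: (1/5)
  (1/5) = 1
Product of signs = -1
(230/367) = -1

-1


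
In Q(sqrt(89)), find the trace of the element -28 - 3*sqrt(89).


Tr(a + b*sqrt(d)) = (a + b*sqrt(d)) + (a - b*sqrt(d)) = 2a
= 2 * (-28)
= -56

-56


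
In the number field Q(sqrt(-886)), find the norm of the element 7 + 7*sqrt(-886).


N(a + b*sqrt(d)) = a^2 - d*b^2
= (7)^2 - (-886)*(7)^2
= 49 + 43414
= 43463

43463


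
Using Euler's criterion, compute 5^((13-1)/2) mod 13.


p = 13 is prime and the exponent is (p-1)/2 = 6, so by Euler's criterion 5^6 = (5/13) = +1 or -1 mod 13.
Compute by square-and-multiply:
  6 = 4 + 2 (binary 110)
  Repeated squaring mod 13: 5^1 = 5, 5^2 = 12, 5^4 = 1
  5^6 = 5^4 * 5^2 = 1 * 12 mod 13
    1 * 12 = 12 = 12 mod 13
  5^6 = 12 mod 13
Result 12 = p - 1 = -1 mod 13: 5 is a quadratic non-residue mod 13. As a residue in [0, p-1] the value is 12.
5^6 mod 13 = 12

12


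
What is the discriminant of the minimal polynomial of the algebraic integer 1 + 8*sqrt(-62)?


The element 1 + 8*sqrt(-62) has minimal polynomial:
x^2 - 2*x + 3969
Discriminant = (-2)^2 - 4*(3969)
= 4 - 15876
= -15872

-15872


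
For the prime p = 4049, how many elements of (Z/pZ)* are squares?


For prime p, the number of non-zero quadratic residues is (p-1)/2.
= (4049-1)/2
= 2024

2024


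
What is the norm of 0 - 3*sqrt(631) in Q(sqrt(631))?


N(a + b*sqrt(d)) = a^2 - d*b^2
= (0)^2 - (631)*(-3)^2
= 0 - 5679
= -5679

-5679


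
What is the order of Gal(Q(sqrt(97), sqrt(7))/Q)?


The 2 square roots of distinct primes are multiplicatively independent over Q,
so [K:Q] = 2^2 and Gal(K/Q) is isomorphic to (Z/2Z)^2.
|Gal| = 2^2 = 4

4


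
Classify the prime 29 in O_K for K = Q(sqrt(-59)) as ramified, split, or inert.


K = Q(sqrt(-59)). Since d mod 4 = 1, disc(K) = -59.
Check p | disc: -59 mod 29 = 28.
p does not divide disc. Compute Legendre symbol (d/p):
28^((29-1)/2) mod 29 = 1
(d/p) = 1, so p splits: (p) = P*P' with e=1, f=1, g=2.
Therefore p is split.

split


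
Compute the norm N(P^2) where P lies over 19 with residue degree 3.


N(P^a) = p^(a*f)
= 19^(2*3)
= 19^6
= 47045881

47045881


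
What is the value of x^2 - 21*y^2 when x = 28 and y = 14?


x^2 - d*y^2
= 28^2 - 21*14^2
= 784 - 4116
= -3332

-3332


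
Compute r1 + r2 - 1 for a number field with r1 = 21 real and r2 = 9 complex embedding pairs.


By Dirichlet's unit theorem:
rank = r1 + r2 - 1
= 21 + 9 - 1
= 29

29


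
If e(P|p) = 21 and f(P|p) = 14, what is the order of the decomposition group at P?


|D_P| = e * f
= 21 * 14
= 294

294


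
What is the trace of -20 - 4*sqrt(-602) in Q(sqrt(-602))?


Tr(a + b*sqrt(d)) = (a + b*sqrt(d)) + (a - b*sqrt(d)) = 2a
= 2 * (-20)
= -40

-40


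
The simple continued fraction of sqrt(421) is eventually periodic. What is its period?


Run the CF algorithm for sqrt(421).
a_0 = floor(sqrt(421)) = 20; set m_0=0, q_0=1.
Recurrence: m' = q*a - m,  q' = (d - m'^2)/q,  a' = floor((a_0 + m')/q').
  step 1: m=20, q=21, a=1
  step 2: m=1, q=20, a=1
  step 3: m=19, q=3, a=13
  step 4: m=20, q=7, a=5
  step 5: m=15, q=28, a=1
  step 6: m=13, q=9, a=3
  step 7: m=14, q=25, a=1
  step 8: m=11, q=12, a=2
  step 9: m=13, q=21, a=1
  step 10: m=8, q=17, a=1
  step 11: m=9, q=20, a=1
  step 12: m=11, q=15, a=2
  step 13: m=19, q=4, a=9
  step 14: m=17, q=33, a=1
  step 15: m=16, q=5, a=7
  step 16: m=19, q=12, a=3
  step 17: m=17, q=11, a=3
  step 18: m=16, q=15, a=2
  step 19: m=14, q=15, a=2
  step 20: m=16, q=11, a=3
  step 21: m=17, q=12, a=3
  step 22: m=19, q=5, a=7
  step 23: m=16, q=33, a=1
  step 24: m=17, q=4, a=9
  step 25: m=19, q=15, a=2
  step 26: m=11, q=20, a=1
  step 27: m=9, q=17, a=1
  step 28: m=8, q=21, a=1
  step 29: m=13, q=12, a=2
  step 30: m=11, q=25, a=1
  step 31: m=14, q=9, a=3
  step 32: m=13, q=28, a=1
  step 33: m=15, q=7, a=5
  step 34: m=20, q=3, a=13
  step 35: m=19, q=20, a=1
  step 36: m=1, q=21, a=1
  step 37: m=20, q=1, a=40
a_37 = 2*a_0 = 40, so the period closes here.
sqrt(421) = [20; 1, 1, 13, 5, 1, 3, 1, 2, 1, 1, 1, 2, 9, 1, 7, 3, 3, 2, 2, 3, 3, 7, 1, 9, 2, 1, 1, 1, 2, 1, 3, 1, 5, 13, 1, 1, 40]
Period length = 37

37


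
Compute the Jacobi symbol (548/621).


Compute (548/621) via quadratic reciprocity:
  pull out 2: (2/621) = -1  (since 621 mod 8 = 5)
  pull out 2: (2/621) = -1  (since 621 mod 8 = 5)
  reciprocity: (137/621) -> +(621/137)
  reduce: (73/137)
  reciprocity: (73/137) -> +(137/73)
  reduce: (64/73)
  pull out 2: (2/73) = +1  (since 73 mod 8 = 1)
  pull out 2: (2/73) = +1  (since 73 mod 8 = 1)
  pull out 2: (2/73) = +1  (since 73 mod 8 = 1)
  pull out 2: (2/73) = +1  (since 73 mod 8 = 1)
  pull out 2: (2/73) = +1  (since 73 mod 8 = 1)
  pull out 2: (2/73) = +1  (since 73 mod 8 = 1)
  (1/73) = 1
Product of signs = 1

1


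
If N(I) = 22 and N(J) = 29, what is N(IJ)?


N(IJ) = N(I) * N(J)
= 22 * 29
= 638

638


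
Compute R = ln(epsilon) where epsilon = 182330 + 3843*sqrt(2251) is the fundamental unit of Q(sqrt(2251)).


epsilon = 182330 + 3843*sqrt(2251)
= 364660.0000
R = ln(364660.0000)
= 12.8067

12.8067


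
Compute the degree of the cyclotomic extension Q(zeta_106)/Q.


The degree equals Euler's totient phi(106).
106 = 2 * 53
phi(106) = 52

52


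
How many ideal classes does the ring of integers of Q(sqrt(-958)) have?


K = Q(sqrt(-958)). d mod 4 = 2, so D = disc(K) = 4d = -3832
h(K) equals the number of primitive reduced positive-definite forms (a, b, c) = a*x^2 + b*x*y + c*y^2 with b^2 - 4ac = D,
where reduced means |b| <= a <= c, with b >= 0 whenever |b| = a or a = c, and primitive means gcd(a, b, c) = 1.
Reduced forces 3a^2 <= |D| = 3832, so 1 <= a <= 35; b must have the parity of D, and c = (b^2 - D)/(4a) must be an integer >= a.
Enumerate a = 1..35, b in [-a, a]:
  a=1: (1, 0, 958)  [1]
  a=2: (2, 0, 479)  [1]
  a=3..6: none
  a=7: (7, -2, 137), (7, 2, 137)  [2]
  a=8..12: none
  a=13: (13, -4, 74), (13, 4, 74)  [2]
  a=14: (14, -12, 71), (14, 12, 71)  [2]
  a=15..18: none
  a=19: (19, -14, 53), (19, 14, 53)  [2]
  a=20..22: none
  a=23: (23, -20, 46), (23, 20, 46)  [2]
  a=24..25: none
  a=26: (26, -4, 37), (26, 4, 37)  [2]
  a=27..28: none
  a=29: (29, -24, 38), (29, 24, 38)  [2]
  a=30..35: none
Total reduced forms: 1 + 1 + 2 + 2 + 2 + 2 + 2 + 2 + 2 = 16
h = 16

16


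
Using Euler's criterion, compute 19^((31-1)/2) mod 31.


p = 31 is prime and the exponent is (p-1)/2 = 15, so by Euler's criterion 19^15 = (19/31) = +1 or -1 mod 31.
Compute by square-and-multiply:
  15 = 8 + 4 + 2 + 1 (binary 1111)
  Repeated squaring mod 31: 19^1 = 19, 19^2 = 20, 19^4 = 28, 19^8 = 9
  19^15 = 19^8 * 19^4 * 19^2 * 19^1 = 9 * 28 * 20 * 19 mod 31
    9 * 28 = 252 = 4 mod 31
    4 * 20 = 80 = 18 mod 31
    18 * 19 = 342 = 1 mod 31
  19^15 = 1 mod 31
Result 1: 19 is a quadratic residue mod 31.
19^15 mod 31 = 1

1


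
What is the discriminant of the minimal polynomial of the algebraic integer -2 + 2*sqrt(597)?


The element -2 + 2*sqrt(597) has minimal polynomial:
x^2 + 4*x - 2384
Discriminant = (4)^2 - 4*(-2384)
= 16 + 9536
= 9552

9552


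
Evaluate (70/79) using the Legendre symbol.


p = 79 is prime, so compute (70/79) with the reciprocity algorithm (Jacobi-symbol steps: pull out 2s via (2/n), flip via reciprocity, reduce):
  pull out 2: (2/79) = +1  (since 79 mod 8 = 7)
  reciprocity: (35/79) -> -(79/35)
  reduce: (9/35)
  reciprocity: (9/35) -> +(35/9)
  reduce: (8/9)
  pull out 2: (2/9) = +1  (since 9 mod 8 = 1)
  pull out 2: (2/9) = +1  (since 9 mod 8 = 1)
  pull out 2: (2/9) = +1  (since 9 mod 8 = 1)
  (1/9) = 1
Product of signs = -1
(70/79) = -1

-1


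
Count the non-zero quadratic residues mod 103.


For prime p, the number of non-zero quadratic residues is (p-1)/2.
= (103-1)/2
= 51

51


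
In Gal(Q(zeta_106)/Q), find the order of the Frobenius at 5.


The Frobenius at p in Gal(Q(zeta_n)/Q) = (Z/nZ)* is the class of p, so its order is ord_106(5), the smallest k >= 1 with 5^k = 1 mod 106.
n = 106 = 2 * 53, phi(106) = 52; the order divides phi(n).
Divisors of 52: 1, 2, 4, 13, 26, 52
Repeated squaring mod 106: 5^1 = 5, 5^2 = 25, 5^4 = 95, 5^8 = 15, 5^16 = 13, 5^32 = 63
Test divisors in increasing order:
  k=1: 5^1 = 5 mod 106
  k=2: 5^2 = 25 mod 106
  k=4: 5^4 = 95 mod 106
  k=13: 5^13 = 15 * 95 * 5 = 23 mod 106
  k=26: 5^26 = 13 * 15 * 25 = 105 mod 106
  k=52: 5^52 = 63 * 13 * 95 = 1 mod 106  <- first divisor giving 1
Order = 52

52


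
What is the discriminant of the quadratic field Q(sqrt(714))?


For K = Q(sqrt(d)) with d squarefree: disc(K) = d if d = 1 mod 4, and disc(K) = 4d if d = 2 or 3 mod 4.
Here d = 714, and d mod 4 = 2.
d = 2 mod 4, not 1 (O_K = Z[sqrt(d)]), so disc(K) = 4d = 4 * (714) = 2856

2856


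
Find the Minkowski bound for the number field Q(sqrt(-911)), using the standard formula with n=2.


d = -911, d mod 4 = 1, so disc(K) = d = -911; |disc(K)| = 911
Imaginary quadratic field, so n = 2, s = r2 = 1, r1 = 0
M = (n!/n^n) * (4/pi)^s * sqrt(|disc(K)|) = (2!/2^2) * (4/pi)^1 * sqrt(911)
= 0.5 * 1.273240 * 30.182777
= 19.2150

19.2150


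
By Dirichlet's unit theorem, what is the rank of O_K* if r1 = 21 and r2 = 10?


By Dirichlet's unit theorem:
rank = r1 + r2 - 1
= 21 + 10 - 1
= 30

30


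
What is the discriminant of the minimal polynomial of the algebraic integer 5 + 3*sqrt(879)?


The element 5 + 3*sqrt(879) has minimal polynomial:
x^2 - 10*x - 7886
Discriminant = (-10)^2 - 4*(-7886)
= 100 + 31544
= 31644

31644


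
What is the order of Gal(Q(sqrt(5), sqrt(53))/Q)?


The 2 square roots of distinct primes are multiplicatively independent over Q,
so [K:Q] = 2^2 and Gal(K/Q) is isomorphic to (Z/2Z)^2.
|Gal| = 2^2 = 4

4


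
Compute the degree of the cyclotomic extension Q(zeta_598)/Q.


The degree equals Euler's totient phi(598).
598 = 2 * 13 * 23
phi(598) = 264

264


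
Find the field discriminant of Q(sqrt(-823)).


For K = Q(sqrt(d)) with d squarefree: disc(K) = d if d = 1 mod 4, and disc(K) = 4d if d = 2 or 3 mod 4.
Here d = -823, and d mod 4 = 1.
d = 1 mod 4 (O_K = Z[(1+sqrt(d))/2]), so disc(K) = d = -823

-823


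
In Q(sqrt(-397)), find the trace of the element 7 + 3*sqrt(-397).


Tr(a + b*sqrt(d)) = (a + b*sqrt(d)) + (a - b*sqrt(d)) = 2a
= 2 * (7)
= 14

14


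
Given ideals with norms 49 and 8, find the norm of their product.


N(IJ) = N(I) * N(J)
= 49 * 8
= 392

392


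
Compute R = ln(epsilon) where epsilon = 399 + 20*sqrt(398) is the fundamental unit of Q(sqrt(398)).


epsilon = 399 + 20*sqrt(398)
= 797.9987
R = ln(797.9987)
= 6.6821

6.6821


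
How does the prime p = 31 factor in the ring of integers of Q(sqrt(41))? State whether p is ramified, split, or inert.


K = Q(sqrt(41)). Since d mod 4 = 1, disc(K) = 41.
Check p | disc: 41 mod 31 = 10.
p does not divide disc. Compute Legendre symbol (d/p):
10^((31-1)/2) mod 31 = 1
(d/p) = 1, so p splits: (p) = P*P' with e=1, f=1, g=2.
Therefore p is split.

split


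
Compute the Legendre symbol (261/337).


p = 337 is prime, so compute (261/337) with the reciprocity algorithm (Jacobi-symbol steps: pull out 2s via (2/n), flip via reciprocity, reduce):
  reciprocity: (261/337) -> +(337/261)
  reduce: (76/261)
  pull out 2: (2/261) = -1  (since 261 mod 8 = 5)
  pull out 2: (2/261) = -1  (since 261 mod 8 = 5)
  reciprocity: (19/261) -> +(261/19)
  reduce: (14/19)
  pull out 2: (2/19) = -1  (since 19 mod 8 = 3)
  reciprocity: (7/19) -> -(19/7)
  reduce: (5/7)
  reciprocity: (5/7) -> +(7/5)
  reduce: (2/5)
  pull out 2: (2/5) = -1  (since 5 mod 8 = 5)
  (1/5) = 1
Product of signs = -1
(261/337) = -1

-1


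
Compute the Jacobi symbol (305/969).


Compute (305/969) via quadratic reciprocity:
  reciprocity: (305/969) -> +(969/305)
  reduce: (54/305)
  pull out 2: (2/305) = +1  (since 305 mod 8 = 1)
  reciprocity: (27/305) -> +(305/27)
  reduce: (8/27)
  pull out 2: (2/27) = -1  (since 27 mod 8 = 3)
  pull out 2: (2/27) = -1  (since 27 mod 8 = 3)
  pull out 2: (2/27) = -1  (since 27 mod 8 = 3)
  (1/27) = 1
Product of signs = -1

-1


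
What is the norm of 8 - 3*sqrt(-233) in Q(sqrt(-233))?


N(a + b*sqrt(d)) = a^2 - d*b^2
= (8)^2 - (-233)*(-3)^2
= 64 + 2097
= 2161

2161


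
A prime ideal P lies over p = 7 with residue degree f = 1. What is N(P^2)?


N(P^a) = p^(a*f)
= 7^(2*1)
= 7^2
= 49

49


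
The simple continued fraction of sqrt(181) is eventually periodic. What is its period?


Run the CF algorithm for sqrt(181).
a_0 = floor(sqrt(181)) = 13; set m_0=0, q_0=1.
Recurrence: m' = q*a - m,  q' = (d - m'^2)/q,  a' = floor((a_0 + m')/q').
  step 1: m=13, q=12, a=2
  step 2: m=11, q=5, a=4
  step 3: m=9, q=20, a=1
  step 4: m=11, q=3, a=8
  step 5: m=13, q=4, a=6
  step 6: m=11, q=15, a=1
  step 7: m=4, q=11, a=1
  step 8: m=7, q=12, a=1
  step 9: m=5, q=13, a=1
  step 10: m=8, q=9, a=2
  step 11: m=10, q=9, a=2
  step 12: m=8, q=13, a=1
  step 13: m=5, q=12, a=1
  step 14: m=7, q=11, a=1
  step 15: m=4, q=15, a=1
  step 16: m=11, q=4, a=6
  step 17: m=13, q=3, a=8
  step 18: m=11, q=20, a=1
  step 19: m=9, q=5, a=4
  step 20: m=11, q=12, a=2
  step 21: m=13, q=1, a=26
a_21 = 2*a_0 = 26, so the period closes here.
sqrt(181) = [13; 2, 4, 1, 8, 6, 1, 1, 1, 1, 2, 2, 1, 1, 1, 1, 6, 8, 1, 4, 2, 26]
Period length = 21

21


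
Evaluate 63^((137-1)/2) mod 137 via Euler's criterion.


p = 137 is prime and the exponent is (p-1)/2 = 68, so by Euler's criterion 63^68 = (63/137) = +1 or -1 mod 137.
Compute by square-and-multiply:
  68 = 64 + 4 (binary 1000100)
  Repeated squaring mod 137: 63^1 = 63, 63^2 = 133, 63^4 = 16, 63^8 = 119, 63^16 = 50, 63^32 = 34, 63^64 = 60
  63^68 = 63^64 * 63^4 = 60 * 16 mod 137
    60 * 16 = 960 = 1 mod 137
  63^68 = 1 mod 137
Result 1: 63 is a quadratic residue mod 137.
63^68 mod 137 = 1

1


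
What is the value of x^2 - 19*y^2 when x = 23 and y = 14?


x^2 - d*y^2
= 23^2 - 19*14^2
= 529 - 3724
= -3195

-3195


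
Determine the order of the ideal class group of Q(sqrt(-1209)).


K = Q(sqrt(-1209)). d mod 4 = 3, so D = disc(K) = 4d = -4836
h(K) equals the number of primitive reduced positive-definite forms (a, b, c) = a*x^2 + b*x*y + c*y^2 with b^2 - 4ac = D,
where reduced means |b| <= a <= c, with b >= 0 whenever |b| = a or a = c, and primitive means gcd(a, b, c) = 1.
Reduced forces 3a^2 <= |D| = 4836, so 1 <= a <= 40; b must have the parity of D, and c = (b^2 - D)/(4a) must be an integer >= a.
Enumerate a = 1..40, b in [-a, a]:
  a=1: (1, 0, 1209)  [1]
  a=2: (2, 2, 605)  [1]
  a=3: (3, 0, 403)  [1]
  a=4: none
  a=5: (5, -2, 242), (5, 2, 242)  [2]
  a=6: (6, 6, 203)  [1]
  a=7: (7, -6, 174), (7, 6, 174)  [2]
  a=8..9: none
  a=10: (10, -2, 121), (10, 2, 121)  [2]
  a=11: (11, -2, 110), (11, 2, 110)  [2]
  a=12: none
  a=13: (13, 0, 93)  [1]
  a=14: (14, -6, 87), (14, 6, 87)  [2]
  a=15: (15, -12, 83), (15, 12, 83)  [2]
  a=16: none
  a=17: (17, -14, 74), (17, 14, 74)  [2]
  a=18: none
  a=19: (19, -16, 67), (19, 16, 67)  [2]
  a=20: none
  a=21: (21, -6, 58), (21, 6, 58)  [2]
  a=22: (22, -2, 55), (22, 2, 55)  [2]
  a=23..24: none
  a=25: (25, -8, 49), (25, 8, 49)  [2]
  a=26: (26, 26, 53)  [1]
  a=27..28: none
  a=29: (29, -6, 42), (29, 6, 42)  [2]
  a=30: (30, -18, 43), (30, 18, 43)  [2]
  a=31: (31, 0, 39)  [1]
  a=32: none
  a=33: (33, -24, 41), (33, 24, 41)  [2]
  a=34: (34, -14, 37), (34, 14, 37)  [2]
  a=35: (35, -22, 38), (35, 8, 35), (35, 22, 38)  [3]
  a=36..40: none
Total reduced forms: 1 + 1 + 1 + 2 + 1 + 2 + 2 + 2 + 1 + 2 + 2 + 2 + 2 + 2 + 2 + 2 + 1 + 2 + 2 + 1 + 2 + 2 + 3 = 40
h = 40

40


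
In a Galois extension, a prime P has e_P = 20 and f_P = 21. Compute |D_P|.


|D_P| = e * f
= 20 * 21
= 420

420


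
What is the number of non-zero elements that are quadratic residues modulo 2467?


For prime p, the number of non-zero quadratic residues is (p-1)/2.
= (2467-1)/2
= 1233

1233


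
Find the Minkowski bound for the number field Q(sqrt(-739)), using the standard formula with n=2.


d = -739, d mod 4 = 1, so disc(K) = d = -739; |disc(K)| = 739
Imaginary quadratic field, so n = 2, s = r2 = 1, r1 = 0
M = (n!/n^n) * (4/pi)^s * sqrt(|disc(K)|) = (2!/2^2) * (4/pi)^1 * sqrt(739)
= 0.5 * 1.273240 * 27.184554
= 17.3062

17.3062


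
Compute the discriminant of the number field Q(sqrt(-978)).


For K = Q(sqrt(d)) with d squarefree: disc(K) = d if d = 1 mod 4, and disc(K) = 4d if d = 2 or 3 mod 4.
Here d = -978, and d mod 4 = 2.
d = 2 mod 4, not 1 (O_K = Z[sqrt(d)]), so disc(K) = 4d = 4 * (-978) = -3912

-3912


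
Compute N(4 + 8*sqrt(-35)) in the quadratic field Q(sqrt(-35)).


N(a + b*sqrt(d)) = a^2 - d*b^2
= (4)^2 - (-35)*(8)^2
= 16 + 2240
= 2256

2256


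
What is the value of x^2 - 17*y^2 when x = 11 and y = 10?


x^2 - d*y^2
= 11^2 - 17*10^2
= 121 - 1700
= -1579

-1579


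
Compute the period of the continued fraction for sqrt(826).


Run the CF algorithm for sqrt(826).
a_0 = floor(sqrt(826)) = 28; set m_0=0, q_0=1.
Recurrence: m' = q*a - m,  q' = (d - m'^2)/q,  a' = floor((a_0 + m')/q').
  step 1: m=28, q=42, a=1
  step 2: m=14, q=15, a=2
  step 3: m=16, q=38, a=1
  step 4: m=22, q=9, a=5
  step 5: m=23, q=33, a=1
  step 6: m=10, q=22, a=1
  step 7: m=12, q=31, a=1
  step 8: m=19, q=15, a=3
  step 9: m=26, q=10, a=5
  step 10: m=24, q=25, a=2
  step 11: m=26, q=6, a=9
  step 12: m=28, q=7, a=8
  step 13: m=28, q=6, a=9
  step 14: m=26, q=25, a=2
  step 15: m=24, q=10, a=5
  step 16: m=26, q=15, a=3
  step 17: m=19, q=31, a=1
  step 18: m=12, q=22, a=1
  step 19: m=10, q=33, a=1
  step 20: m=23, q=9, a=5
  step 21: m=22, q=38, a=1
  step 22: m=16, q=15, a=2
  step 23: m=14, q=42, a=1
  step 24: m=28, q=1, a=56
a_24 = 2*a_0 = 56, so the period closes here.
sqrt(826) = [28; 1, 2, 1, 5, 1, 1, 1, 3, 5, 2, 9, 8, 9, 2, 5, 3, 1, 1, 1, 5, 1, 2, 1, 56]
Period length = 24

24
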